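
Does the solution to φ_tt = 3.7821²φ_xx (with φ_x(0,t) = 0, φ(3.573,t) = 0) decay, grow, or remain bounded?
φ oscillates (no decay). Energy is conserved; the solution oscillates indefinitely as standing waves.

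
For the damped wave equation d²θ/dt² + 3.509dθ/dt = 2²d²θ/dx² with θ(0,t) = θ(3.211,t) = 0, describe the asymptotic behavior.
θ → 0. Damping (γ=3.509) dissipates energy; oscillations decay exponentially.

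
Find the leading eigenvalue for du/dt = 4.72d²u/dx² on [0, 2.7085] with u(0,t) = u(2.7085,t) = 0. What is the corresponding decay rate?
Eigenvalues: λₙ = 4.72n²π²/2.7085².
First three modes:
  n=1: λ₁ = 4.72π²/2.7085² ≈ 6.35
  n=2: λ₂ = 18.88π²/2.7085² ≈ 25.401 (4× faster decay)
  n=3: λ₃ = 42.48π²/2.7085² ≈ 57.151 (9× faster decay)
As t → ∞, higher modes decay exponentially faster. The n=1 mode dominates: u ~ c₁ sin(πx/2.7085) e^{-λ₁t}.
Decay rate: λ₁ = 4.72π²/2.7085² ≈ 6.35.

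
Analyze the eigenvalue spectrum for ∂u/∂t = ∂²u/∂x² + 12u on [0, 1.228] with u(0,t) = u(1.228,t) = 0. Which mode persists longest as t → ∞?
Eigenvalues: λₙ = n²π²/1.228² - 12.
First three modes:
  n=1: λ₁ = π²/1.228² - 12 ≈ -5.455
  n=2: λ₂ = 4π²/1.228² - 12 ≈ 14.18
  n=3: λ₃ = 9π²/1.228² - 12 ≈ 46.904
Since π²/1.228² ≈ 6.545 < 12, λ₁ < 0.
The n=1 mode grows fastest (−λₙ is largest for n=1) → dominates.
Asymptotic: u ~ c₁ sin(πx/1.228) e^{5.455t} (exponential growth at rate −λ₁ ≈ 5.455).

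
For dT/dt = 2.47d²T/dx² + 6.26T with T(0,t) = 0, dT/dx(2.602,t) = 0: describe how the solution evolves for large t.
T grows unboundedly. Reaction dominates diffusion (r=6.26 > κπ²/(4L²)≈0.9); solution grows exponentially.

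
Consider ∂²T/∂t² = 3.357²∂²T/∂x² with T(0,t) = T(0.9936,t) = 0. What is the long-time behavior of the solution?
As t → ∞, T oscillates (no decay). Energy is conserved; the solution oscillates indefinitely as standing waves.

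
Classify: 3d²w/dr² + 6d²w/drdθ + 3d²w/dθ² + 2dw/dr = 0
Parabolic (discriminant = 0).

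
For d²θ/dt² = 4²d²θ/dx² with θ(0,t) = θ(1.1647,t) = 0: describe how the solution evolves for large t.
θ oscillates (no decay). Energy is conserved; the solution oscillates indefinitely as standing waves.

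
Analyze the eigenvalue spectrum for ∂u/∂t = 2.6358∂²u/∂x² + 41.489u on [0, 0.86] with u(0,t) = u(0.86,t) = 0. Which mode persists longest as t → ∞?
Eigenvalues: λₙ = 2.6358n²π²/0.86² - 41.489.
First three modes:
  n=1: λ₁ = 2.6358π²/0.86² - 41.489 ≈ -6.316
  n=2: λ₂ = 10.5432π²/0.86² - 41.489 ≈ 99.205
  n=3: λ₃ = 23.7222π²/0.86² - 41.489 ≈ 275.072
Since 2.6358π²/0.86² ≈ 35.173 < 41.489, λ₁ < 0.
The n=1 mode grows fastest (−λₙ is largest for n=1) → dominates.
Asymptotic: u ~ c₁ sin(πx/0.86) e^{6.316t} (exponential growth at rate −λ₁ ≈ 6.316).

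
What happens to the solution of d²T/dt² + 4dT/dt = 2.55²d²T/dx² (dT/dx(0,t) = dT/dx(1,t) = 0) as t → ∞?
T → constant (steady state). Damping (γ=4) dissipates the nonconstant modes; with Neumann BCs the spatial average obeys M''+γM'=0 and tends to a finite limit.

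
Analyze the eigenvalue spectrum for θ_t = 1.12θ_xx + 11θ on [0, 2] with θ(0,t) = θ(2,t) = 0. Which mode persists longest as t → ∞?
Eigenvalues: λₙ = 1.12n²π²/2² - 11.
First three modes:
  n=1: λ₁ = 1.12π²/2² - 11 ≈ -8.237
  n=2: λ₂ = 4.48π²/2² - 11 ≈ 0.054
  n=3: λ₃ = 10.08π²/2² - 11 ≈ 13.871
Since 1.12π²/2² ≈ 2.763 < 11, λ₁ < 0.
The n=1 mode grows fastest (−λₙ is largest for n=1) → dominates.
Asymptotic: θ ~ c₁ sin(πx/2) e^{8.237t} (exponential growth at rate −λ₁ ≈ 8.237).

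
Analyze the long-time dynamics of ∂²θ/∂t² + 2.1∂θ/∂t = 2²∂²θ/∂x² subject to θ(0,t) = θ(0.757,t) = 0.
Long-time behavior: θ → 0. Damping (γ=2.1) dissipates energy; oscillations decay exponentially.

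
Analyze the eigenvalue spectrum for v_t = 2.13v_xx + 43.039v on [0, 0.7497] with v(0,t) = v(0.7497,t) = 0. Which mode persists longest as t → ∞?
Eigenvalues: λₙ = 2.13n²π²/0.7497² - 43.039.
First three modes:
  n=1: λ₁ = 2.13π²/0.7497² - 43.039 ≈ -5.636
  n=2: λ₂ = 8.52π²/0.7497² - 43.039 ≈ 106.572
  n=3: λ₃ = 19.17π²/0.7497² - 43.039 ≈ 293.586
Since 2.13π²/0.7497² ≈ 37.403 < 43.039, λ₁ < 0.
The n=1 mode grows fastest (−λₙ is largest for n=1) → dominates.
Asymptotic: v ~ c₁ sin(πx/0.7497) e^{5.636t} (exponential growth at rate −λ₁ ≈ 5.636).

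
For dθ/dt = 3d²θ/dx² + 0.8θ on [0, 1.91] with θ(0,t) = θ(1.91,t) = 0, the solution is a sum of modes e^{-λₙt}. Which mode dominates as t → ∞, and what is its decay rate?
Eigenvalues: λₙ = 3n²π²/1.91² - 0.8.
First three modes:
  n=1: λ₁ = 3π²/1.91² - 0.8 ≈ 7.316
  n=2: λ₂ = 12π²/1.91² - 0.8 ≈ 31.665
  n=3: λ₃ = 27π²/1.91² - 0.8 ≈ 72.246
Since 3π²/1.91² ≈ 8.116 > 0.8, all λₙ > 0.
The n=1 mode decays slowest → dominates as t → ∞.
Asymptotic: θ ~ c₁ sin(πx/1.91) e^{-λ₁t} with decay rate λ₁ ≈ 7.316.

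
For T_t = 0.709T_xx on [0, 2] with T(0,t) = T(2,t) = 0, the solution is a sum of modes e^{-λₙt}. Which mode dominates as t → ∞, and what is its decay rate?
Eigenvalues: λₙ = 0.709n²π²/2².
First three modes:
  n=1: λ₁ = 0.709π²/2² ≈ 1.749
  n=2: λ₂ = 2.836π²/2² ≈ 6.998 (4× faster decay)
  n=3: λ₃ = 6.381π²/2² ≈ 15.744 (9× faster decay)
As t → ∞, higher modes decay exponentially faster. The n=1 mode dominates: T ~ c₁ sin(πx/2) e^{-λ₁t}.
Decay rate: λ₁ = 0.709π²/2² ≈ 1.749.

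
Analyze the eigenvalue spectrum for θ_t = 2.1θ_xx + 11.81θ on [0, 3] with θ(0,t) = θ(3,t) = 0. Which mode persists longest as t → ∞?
Eigenvalues: λₙ = 2.1n²π²/3² - 11.81.
First three modes:
  n=1: λ₁ = 2.1π²/3² - 11.81 ≈ -9.507
  n=2: λ₂ = 8.4π²/3² - 11.81 ≈ -2.598
  n=3: λ₃ = 18.9π²/3² - 11.81 ≈ 8.916
Since 2.1π²/3² ≈ 2.303 < 11.81, λ₁ < 0.
The n=1 mode grows fastest (−λₙ is largest for n=1) → dominates.
Asymptotic: θ ~ c₁ sin(πx/3) e^{9.507t} (exponential growth at rate −λ₁ ≈ 9.507).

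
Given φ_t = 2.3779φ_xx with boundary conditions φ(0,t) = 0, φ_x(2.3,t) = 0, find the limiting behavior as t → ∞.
φ → 0. Heat escapes through the Dirichlet boundary.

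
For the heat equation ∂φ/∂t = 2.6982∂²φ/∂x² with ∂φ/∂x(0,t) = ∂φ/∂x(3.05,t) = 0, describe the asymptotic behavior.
φ → constant (steady state). Heat is conserved (no flux at boundaries); solution approaches the spatial average.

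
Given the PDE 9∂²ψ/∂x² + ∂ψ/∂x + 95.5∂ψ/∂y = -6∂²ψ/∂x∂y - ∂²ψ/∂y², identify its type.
Rewriting in standard form: 9∂²ψ/∂x² + 6∂²ψ/∂x∂y + ∂²ψ/∂y² + ∂ψ/∂x + 95.5∂ψ/∂y = 0. The second-order coefficients are A = 9, B = 6, C = 1. Since B² - 4AC = 0 = 0, this is a parabolic PDE.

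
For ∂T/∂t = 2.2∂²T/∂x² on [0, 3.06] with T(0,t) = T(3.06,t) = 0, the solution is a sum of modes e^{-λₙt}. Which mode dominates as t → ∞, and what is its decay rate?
Eigenvalues: λₙ = 2.2n²π²/3.06².
First three modes:
  n=1: λ₁ = 2.2π²/3.06² ≈ 2.319
  n=2: λ₂ = 8.8π²/3.06² ≈ 9.276 (4× faster decay)
  n=3: λ₃ = 19.8π²/3.06² ≈ 20.87 (9× faster decay)
As t → ∞, higher modes decay exponentially faster. The n=1 mode dominates: T ~ c₁ sin(πx/3.06) e^{-λ₁t}.
Decay rate: λ₁ = 2.2π²/3.06² ≈ 2.319.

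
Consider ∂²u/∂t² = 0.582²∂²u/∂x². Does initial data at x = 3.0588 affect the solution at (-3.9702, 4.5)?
No. The domain of dependence is [-6.5892, -1.3512], and 3.0588 is outside this interval.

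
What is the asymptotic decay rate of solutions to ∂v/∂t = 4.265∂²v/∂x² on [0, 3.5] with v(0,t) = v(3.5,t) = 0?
Eigenvalues: λₙ = 4.265n²π²/3.5².
First three modes:
  n=1: λ₁ = 4.265π²/3.5² ≈ 3.436
  n=2: λ₂ = 17.06π²/3.5² ≈ 13.745 (4× faster decay)
  n=3: λ₃ = 38.385π²/3.5² ≈ 30.926 (9× faster decay)
As t → ∞, higher modes decay exponentially faster. The n=1 mode dominates: v ~ c₁ sin(πx/3.5) e^{-λ₁t}.
Decay rate: λ₁ = 4.265π²/3.5² ≈ 3.436.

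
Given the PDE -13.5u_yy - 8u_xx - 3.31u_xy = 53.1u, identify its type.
Rewriting in standard form: -8u_xx - 3.31u_xy - 13.5u_yy - 53.1u = 0. The second-order coefficients are A = -8, B = -3.31, C = -13.5. Since B² - 4AC = -421.0439 < 0, this is an elliptic PDE.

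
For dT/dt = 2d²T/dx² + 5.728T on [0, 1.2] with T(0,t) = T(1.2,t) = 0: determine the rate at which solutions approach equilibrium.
Eigenvalues: λₙ = 2n²π²/1.2² - 5.728.
First three modes:
  n=1: λ₁ = 2π²/1.2² - 5.728 ≈ 7.98
  n=2: λ₂ = 8π²/1.2² - 5.728 ≈ 49.103
  n=3: λ₃ = 18π²/1.2² - 5.728 ≈ 117.642
Since 2π²/1.2² ≈ 13.708 > 5.728, all λₙ > 0.
The n=1 mode decays slowest → dominates as t → ∞.
Asymptotic: T ~ c₁ sin(πx/1.2) e^{-λ₁t} with decay rate λ₁ ≈ 7.98.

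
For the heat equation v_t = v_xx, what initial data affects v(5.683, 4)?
The entire real line. The heat equation has infinite propagation speed: any initial disturbance instantly affects all points (though exponentially small far away).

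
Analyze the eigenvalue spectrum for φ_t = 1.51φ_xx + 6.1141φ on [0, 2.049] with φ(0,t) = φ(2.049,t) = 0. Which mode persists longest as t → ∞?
Eigenvalues: λₙ = 1.51n²π²/2.049² - 6.1141.
First three modes:
  n=1: λ₁ = 1.51π²/2.049² - 6.1141 ≈ -2.564
  n=2: λ₂ = 6.04π²/2.049² - 6.1141 ≈ 8.085
  n=3: λ₃ = 13.59π²/2.049² - 6.1141 ≈ 25.833
Since 1.51π²/2.049² ≈ 3.55 < 6.1141, λ₁ < 0.
The n=1 mode grows fastest (−λₙ is largest for n=1) → dominates.
Asymptotic: φ ~ c₁ sin(πx/2.049) e^{2.564t} (exponential growth at rate −λ₁ ≈ 2.564).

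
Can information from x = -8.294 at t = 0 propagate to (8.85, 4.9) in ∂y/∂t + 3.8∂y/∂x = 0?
No. Only data at x = -9.77 affects (8.85, 4.9). Advection has one-way propagation along characteristics.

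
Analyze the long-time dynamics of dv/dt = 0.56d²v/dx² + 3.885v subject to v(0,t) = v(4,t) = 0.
Long-time behavior: v grows unboundedly. Reaction dominates diffusion (r=3.885 > κπ²/L²≈0.35); solution grows exponentially.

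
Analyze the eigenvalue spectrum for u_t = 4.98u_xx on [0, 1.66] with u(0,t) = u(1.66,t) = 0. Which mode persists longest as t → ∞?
Eigenvalues: λₙ = 4.98n²π²/1.66².
First three modes:
  n=1: λ₁ = 4.98π²/1.66² ≈ 17.837
  n=2: λ₂ = 19.92π²/1.66² ≈ 71.347 (4× faster decay)
  n=3: λ₃ = 44.82π²/1.66² ≈ 160.53 (9× faster decay)
As t → ∞, higher modes decay exponentially faster. The n=1 mode dominates: u ~ c₁ sin(πx/1.66) e^{-λ₁t}.
Decay rate: λ₁ = 4.98π²/1.66² ≈ 17.837.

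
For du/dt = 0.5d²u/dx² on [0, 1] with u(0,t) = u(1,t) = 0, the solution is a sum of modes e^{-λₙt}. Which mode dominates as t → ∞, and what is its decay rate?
Eigenvalues: λₙ = 0.5n²π².
First three modes:
  n=1: λ₁ = 0.5π² ≈ 4.935
  n=2: λ₂ = 2π² ≈ 19.739 (4× faster decay)
  n=3: λ₃ = 4.5π² ≈ 44.413 (9× faster decay)
As t → ∞, higher modes decay exponentially faster. The n=1 mode dominates: u ~ c₁ sin(πx) e^{-λ₁t}.
Decay rate: λ₁ = 0.5π² ≈ 4.935.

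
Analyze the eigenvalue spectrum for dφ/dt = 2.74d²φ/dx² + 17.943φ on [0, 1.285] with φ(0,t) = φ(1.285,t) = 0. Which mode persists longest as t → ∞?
Eigenvalues: λₙ = 2.74n²π²/1.285² - 17.943.
First three modes:
  n=1: λ₁ = 2.74π²/1.285² - 17.943 ≈ -1.566
  n=2: λ₂ = 10.96π²/1.285² - 17.943 ≈ 47.566
  n=3: λ₃ = 24.66π²/1.285² - 17.943 ≈ 129.453
Since 2.74π²/1.285² ≈ 16.377 < 17.943, λ₁ < 0.
The n=1 mode grows fastest (−λₙ is largest for n=1) → dominates.
Asymptotic: φ ~ c₁ sin(πx/1.285) e^{1.566t} (exponential growth at rate −λ₁ ≈ 1.566).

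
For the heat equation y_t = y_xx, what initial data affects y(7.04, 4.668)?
The entire real line. The heat equation has infinite propagation speed: any initial disturbance instantly affects all points (though exponentially small far away).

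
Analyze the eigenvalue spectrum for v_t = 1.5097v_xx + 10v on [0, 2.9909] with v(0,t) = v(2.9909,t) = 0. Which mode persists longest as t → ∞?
Eigenvalues: λₙ = 1.5097n²π²/2.9909² - 10.
First three modes:
  n=1: λ₁ = 1.5097π²/2.9909² - 10 ≈ -8.334
  n=2: λ₂ = 6.0388π²/2.9909² - 10 ≈ -3.337
  n=3: λ₃ = 13.5873π²/2.9909² - 10 ≈ 4.991
Since 1.5097π²/2.9909² ≈ 1.666 < 10, λ₁ < 0.
The n=1 mode grows fastest (−λₙ is largest for n=1) → dominates.
Asymptotic: v ~ c₁ sin(πx/2.9909) e^{8.334t} (exponential growth at rate −λ₁ ≈ 8.334).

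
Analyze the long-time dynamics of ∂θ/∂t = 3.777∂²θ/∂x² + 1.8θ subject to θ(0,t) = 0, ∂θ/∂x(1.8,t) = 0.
Long-time behavior: θ → 0. Diffusion dominates reaction (r=1.8 < κπ²/(4L²)≈2.88); solution decays.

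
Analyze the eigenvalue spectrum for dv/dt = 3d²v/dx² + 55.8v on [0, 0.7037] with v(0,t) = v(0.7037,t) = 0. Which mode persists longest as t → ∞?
Eigenvalues: λₙ = 3n²π²/0.7037² - 55.8.
First three modes:
  n=1: λ₁ = 3π²/0.7037² - 55.8 ≈ 3.992
  n=2: λ₂ = 12π²/0.7037² - 55.8 ≈ 183.37
  n=3: λ₃ = 27π²/0.7037² - 55.8 ≈ 482.331
Since 3π²/0.7037² ≈ 59.792 > 55.8, all λₙ > 0.
The n=1 mode decays slowest → dominates as t → ∞.
Asymptotic: v ~ c₁ sin(πx/0.7037) e^{-λ₁t} with decay rate λ₁ ≈ 3.992.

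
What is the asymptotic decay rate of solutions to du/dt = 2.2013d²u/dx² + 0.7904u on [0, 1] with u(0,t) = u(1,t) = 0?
Eigenvalues: λₙ = 2.2013n²π²/1² - 0.7904.
First three modes:
  n=1: λ₁ = 2.2013π² - 0.7904 ≈ 20.936
  n=2: λ₂ = 8.8052π² - 0.7904 ≈ 86.113
  n=3: λ₃ = 19.8117π² - 0.7904 ≈ 194.743
Since 2.2013π² ≈ 21.726 > 0.7904, all λₙ > 0.
The n=1 mode decays slowest → dominates as t → ∞.
Asymptotic: u ~ c₁ sin(πx/1) e^{-λ₁t} with decay rate λ₁ ≈ 20.936.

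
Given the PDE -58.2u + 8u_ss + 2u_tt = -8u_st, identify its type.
Rewriting in standard form: 8u_ss + 8u_st + 2u_tt - 58.2u = 0. The second-order coefficients are A = 8, B = 8, C = 2. Since B² - 4AC = 0 = 0, this is a parabolic PDE.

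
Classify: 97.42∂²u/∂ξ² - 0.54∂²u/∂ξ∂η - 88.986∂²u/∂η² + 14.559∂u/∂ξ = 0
Hyperbolic (discriminant = 34676.35608).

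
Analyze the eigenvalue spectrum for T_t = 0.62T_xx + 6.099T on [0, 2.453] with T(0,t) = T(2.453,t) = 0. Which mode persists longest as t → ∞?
Eigenvalues: λₙ = 0.62n²π²/2.453² - 6.099.
First three modes:
  n=1: λ₁ = 0.62π²/2.453² - 6.099 ≈ -5.082
  n=2: λ₂ = 2.48π²/2.453² - 6.099 ≈ -2.031
  n=3: λ₃ = 5.58π²/2.453² - 6.099 ≈ 3.053
Since 0.62π²/2.453² ≈ 1.017 < 6.099, λ₁ < 0.
The n=1 mode grows fastest (−λₙ is largest for n=1) → dominates.
Asymptotic: T ~ c₁ sin(πx/2.453) e^{5.082t} (exponential growth at rate −λ₁ ≈ 5.082).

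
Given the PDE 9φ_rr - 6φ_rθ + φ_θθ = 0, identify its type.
The second-order coefficients are A = 9, B = -6, C = 1. Since B² - 4AC = 0 = 0, this is a parabolic PDE.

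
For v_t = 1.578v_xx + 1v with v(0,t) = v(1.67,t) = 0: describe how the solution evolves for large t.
v → 0. Diffusion dominates reaction (r=1 < κπ²/L²≈5.58); solution decays.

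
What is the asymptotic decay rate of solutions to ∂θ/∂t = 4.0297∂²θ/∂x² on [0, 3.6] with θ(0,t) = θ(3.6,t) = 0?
Eigenvalues: λₙ = 4.0297n²π²/3.6².
First three modes:
  n=1: λ₁ = 4.0297π²/3.6² ≈ 3.069
  n=2: λ₂ = 16.1188π²/3.6² ≈ 12.275 (4× faster decay)
  n=3: λ₃ = 36.2673π²/3.6² ≈ 27.619 (9× faster decay)
As t → ∞, higher modes decay exponentially faster. The n=1 mode dominates: θ ~ c₁ sin(πx/3.6) e^{-λ₁t}.
Decay rate: λ₁ = 4.0297π²/3.6² ≈ 3.069.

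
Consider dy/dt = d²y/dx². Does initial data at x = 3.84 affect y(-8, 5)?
Yes, for any finite x. The heat equation has infinite propagation speed, so all initial data affects all points at any t > 0.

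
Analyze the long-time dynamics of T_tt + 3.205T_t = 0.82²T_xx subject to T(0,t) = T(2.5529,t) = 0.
Long-time behavior: T → 0. Damping (γ=3.205) dissipates energy; oscillations decay exponentially.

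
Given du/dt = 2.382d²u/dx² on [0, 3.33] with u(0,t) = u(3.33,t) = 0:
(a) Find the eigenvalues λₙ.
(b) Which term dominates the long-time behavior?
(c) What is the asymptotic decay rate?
Eigenvalues: λₙ = 2.382n²π²/3.33².
First three modes:
  n=1: λ₁ = 2.382π²/3.33² ≈ 2.12
  n=2: λ₂ = 9.528π²/3.33² ≈ 8.48 (4× faster decay)
  n=3: λ₃ = 21.438π²/3.33² ≈ 19.081 (9× faster decay)
As t → ∞, higher modes decay exponentially faster. The n=1 mode dominates: u ~ c₁ sin(πx/3.33) e^{-λ₁t}.
Decay rate: λ₁ = 2.382π²/3.33² ≈ 2.12.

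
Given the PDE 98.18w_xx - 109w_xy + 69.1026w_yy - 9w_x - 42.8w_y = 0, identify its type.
The second-order coefficients are A = 98.18, B = -109, C = 69.1026. Since B² - 4AC = -15256.973072 < 0, this is an elliptic PDE.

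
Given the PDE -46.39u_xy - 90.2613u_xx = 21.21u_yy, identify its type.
Rewriting in standard form: -90.2613u_xx - 46.39u_xy - 21.21u_yy = 0. The second-order coefficients are A = -90.2613, B = -46.39, C = -21.21. Since B² - 4AC = -5505.736592 < 0, this is an elliptic PDE.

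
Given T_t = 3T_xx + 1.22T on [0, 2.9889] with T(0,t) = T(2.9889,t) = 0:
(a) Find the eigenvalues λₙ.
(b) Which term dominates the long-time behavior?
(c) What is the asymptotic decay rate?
Eigenvalues: λₙ = 3n²π²/2.9889² - 1.22.
First three modes:
  n=1: λ₁ = 3π²/2.9889² - 1.22 ≈ 2.094
  n=2: λ₂ = 12π²/2.9889² - 1.22 ≈ 12.037
  n=3: λ₃ = 27π²/2.9889² - 1.22 ≈ 28.609
Since 3π²/2.9889² ≈ 3.314 > 1.22, all λₙ > 0.
The n=1 mode decays slowest → dominates as t → ∞.
Asymptotic: T ~ c₁ sin(πx/2.9889) e^{-λ₁t} with decay rate λ₁ ≈ 2.094.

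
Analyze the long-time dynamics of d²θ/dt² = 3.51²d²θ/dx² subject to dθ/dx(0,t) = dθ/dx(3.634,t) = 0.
Long-time behavior: θ oscillates about a mean that drifts linearly in t (generically unbounded; no decay). There is no damping, so the nonconstant modes persist as standing waves (energy conserved, no decay). But with Neumann conditions at both ends the constant mode has eigenvalue 0: the spatial mean M(t) of θ satisfies M'' = 0, so M(t) = M(0) + M'(0)·t. Unless the initial velocity has zero mean (∫θ_t(x,0)dx = 0), the solution grows linearly in t (unbounded, though not exponentially); if it does have zero mean, the solution stays bounded and simply oscillates.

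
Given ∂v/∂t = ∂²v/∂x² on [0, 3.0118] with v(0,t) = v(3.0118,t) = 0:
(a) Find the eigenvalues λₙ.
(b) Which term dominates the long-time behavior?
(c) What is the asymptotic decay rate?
Eigenvalues: λₙ = n²π²/3.0118².
First three modes:
  n=1: λ₁ = π²/3.0118² ≈ 1.088
  n=2: λ₂ = 4π²/3.0118² ≈ 4.352 (4× faster decay)
  n=3: λ₃ = 9π²/3.0118² ≈ 9.792 (9× faster decay)
As t → ∞, higher modes decay exponentially faster. The n=1 mode dominates: v ~ c₁ sin(πx/3.0118) e^{-λ₁t}.
Decay rate: λ₁ = π²/3.0118² ≈ 1.088.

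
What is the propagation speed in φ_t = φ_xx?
Infinite. The heat equation is parabolic, not hyperbolic, so disturbances propagate instantly.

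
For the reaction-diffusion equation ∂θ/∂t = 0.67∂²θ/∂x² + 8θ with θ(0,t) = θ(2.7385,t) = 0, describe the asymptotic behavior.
θ grows unboundedly. Reaction dominates diffusion (r=8 > κπ²/L²≈0.88); solution grows exponentially.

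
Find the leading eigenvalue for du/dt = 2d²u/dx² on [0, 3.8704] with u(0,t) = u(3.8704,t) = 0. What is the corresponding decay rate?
Eigenvalues: λₙ = 2n²π²/3.8704².
First three modes:
  n=1: λ₁ = 2π²/3.8704² ≈ 1.318
  n=2: λ₂ = 8π²/3.8704² ≈ 5.271 (4× faster decay)
  n=3: λ₃ = 18π²/3.8704² ≈ 11.859 (9× faster decay)
As t → ∞, higher modes decay exponentially faster. The n=1 mode dominates: u ~ c₁ sin(πx/3.8704) e^{-λ₁t}.
Decay rate: λ₁ = 2π²/3.8704² ≈ 1.318.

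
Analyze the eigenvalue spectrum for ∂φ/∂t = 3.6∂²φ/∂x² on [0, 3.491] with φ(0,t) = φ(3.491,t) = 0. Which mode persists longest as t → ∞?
Eigenvalues: λₙ = 3.6n²π²/3.491².
First three modes:
  n=1: λ₁ = 3.6π²/3.491² ≈ 2.915
  n=2: λ₂ = 14.4π²/3.491² ≈ 11.662 (4× faster decay)
  n=3: λ₃ = 32.4π²/3.491² ≈ 26.239 (9× faster decay)
As t → ∞, higher modes decay exponentially faster. The n=1 mode dominates: φ ~ c₁ sin(πx/3.491) e^{-λ₁t}.
Decay rate: λ₁ = 3.6π²/3.491² ≈ 2.915.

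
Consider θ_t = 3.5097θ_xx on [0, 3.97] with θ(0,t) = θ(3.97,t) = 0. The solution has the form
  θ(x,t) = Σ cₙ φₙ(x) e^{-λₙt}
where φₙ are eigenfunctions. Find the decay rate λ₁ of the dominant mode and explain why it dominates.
Eigenvalues: λₙ = 3.5097n²π²/3.97².
First three modes:
  n=1: λ₁ = 3.5097π²/3.97² ≈ 2.198
  n=2: λ₂ = 14.0388π²/3.97² ≈ 8.791 (4× faster decay)
  n=3: λ₃ = 31.5873π²/3.97² ≈ 19.78 (9× faster decay)
As t → ∞, higher modes decay exponentially faster. The n=1 mode dominates: θ ~ c₁ sin(πx/3.97) e^{-λ₁t}.
Decay rate: λ₁ = 3.5097π²/3.97² ≈ 2.198.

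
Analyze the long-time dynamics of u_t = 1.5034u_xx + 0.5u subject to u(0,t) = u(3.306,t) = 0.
Long-time behavior: u → 0. Diffusion dominates reaction (r=0.5 < κπ²/L²≈1.36); solution decays.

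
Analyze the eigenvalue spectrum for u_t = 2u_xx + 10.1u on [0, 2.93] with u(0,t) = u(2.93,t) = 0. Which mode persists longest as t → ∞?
Eigenvalues: λₙ = 2n²π²/2.93² - 10.1.
First three modes:
  n=1: λ₁ = 2π²/2.93² - 10.1 ≈ -7.801
  n=2: λ₂ = 8π²/2.93² - 10.1 ≈ -0.903
  n=3: λ₃ = 18π²/2.93² - 10.1 ≈ 10.594
Since 2π²/2.93² ≈ 2.299 < 10.1, λ₁ < 0.
The n=1 mode grows fastest (−λₙ is largest for n=1) → dominates.
Asymptotic: u ~ c₁ sin(πx/2.93) e^{7.801t} (exponential growth at rate −λ₁ ≈ 7.801).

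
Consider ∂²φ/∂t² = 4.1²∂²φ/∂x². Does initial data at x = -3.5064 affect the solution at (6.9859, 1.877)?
No. The domain of dependence is [-0.7098, 14.6816], and -3.5064 is outside this interval.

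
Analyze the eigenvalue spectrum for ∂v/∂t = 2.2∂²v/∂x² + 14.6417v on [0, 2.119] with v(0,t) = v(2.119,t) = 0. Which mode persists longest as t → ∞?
Eigenvalues: λₙ = 2.2n²π²/2.119² - 14.6417.
First three modes:
  n=1: λ₁ = 2.2π²/2.119² - 14.6417 ≈ -9.806
  n=2: λ₂ = 8.8π²/2.119² - 14.6417 ≈ 4.701
  n=3: λ₃ = 19.8π²/2.119² - 14.6417 ≈ 28.88
Since 2.2π²/2.119² ≈ 4.836 < 14.6417, λ₁ < 0.
The n=1 mode grows fastest (−λₙ is largest for n=1) → dominates.
Asymptotic: v ~ c₁ sin(πx/2.119) e^{9.806t} (exponential growth at rate −λ₁ ≈ 9.806).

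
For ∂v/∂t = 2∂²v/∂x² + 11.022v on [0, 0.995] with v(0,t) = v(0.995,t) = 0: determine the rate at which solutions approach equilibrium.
Eigenvalues: λₙ = 2n²π²/0.995² - 11.022.
First three modes:
  n=1: λ₁ = 2π²/0.995² - 11.022 ≈ 8.916
  n=2: λ₂ = 8π²/0.995² - 11.022 ≈ 68.73
  n=3: λ₃ = 18π²/0.995² - 11.022 ≈ 168.421
Since 2π²/0.995² ≈ 19.938 > 11.022, all λₙ > 0.
The n=1 mode decays slowest → dominates as t → ∞.
Asymptotic: v ~ c₁ sin(πx/0.995) e^{-λ₁t} with decay rate λ₁ ≈ 8.916.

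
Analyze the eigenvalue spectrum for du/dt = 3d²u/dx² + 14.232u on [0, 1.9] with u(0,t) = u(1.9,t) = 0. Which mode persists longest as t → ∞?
Eigenvalues: λₙ = 3n²π²/1.9² - 14.232.
First three modes:
  n=1: λ₁ = 3π²/1.9² - 14.232 ≈ -6.03
  n=2: λ₂ = 12π²/1.9² - 14.232 ≈ 18.576
  n=3: λ₃ = 27π²/1.9² - 14.232 ≈ 59.585
Since 3π²/1.9² ≈ 8.202 < 14.232, λ₁ < 0.
The n=1 mode grows fastest (−λₙ is largest for n=1) → dominates.
Asymptotic: u ~ c₁ sin(πx/1.9) e^{6.03t} (exponential growth at rate −λ₁ ≈ 6.03).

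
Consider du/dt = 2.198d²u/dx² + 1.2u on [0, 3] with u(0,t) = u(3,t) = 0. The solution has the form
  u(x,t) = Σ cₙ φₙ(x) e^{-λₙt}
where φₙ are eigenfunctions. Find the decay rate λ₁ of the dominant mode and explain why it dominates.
Eigenvalues: λₙ = 2.198n²π²/3² - 1.2.
First three modes:
  n=1: λ₁ = 2.198π²/3² - 1.2 ≈ 1.21
  n=2: λ₂ = 8.792π²/3² - 1.2 ≈ 8.442
  n=3: λ₃ = 19.782π²/3² - 1.2 ≈ 20.493
Since 2.198π²/3² ≈ 2.41 > 1.2, all λₙ > 0.
The n=1 mode decays slowest → dominates as t → ∞.
Asymptotic: u ~ c₁ sin(πx/3) e^{-λ₁t} with decay rate λ₁ ≈ 1.21.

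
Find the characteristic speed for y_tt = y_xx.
Speed = 1. Information travels along characteristics x = x₀ ± 1t.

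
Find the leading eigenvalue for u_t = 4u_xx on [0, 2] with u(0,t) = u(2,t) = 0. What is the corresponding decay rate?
Eigenvalues: λₙ = 4n²π²/2².
First three modes:
  n=1: λ₁ = 4π²/2² ≈ 9.87
  n=2: λ₂ = 16π²/2² ≈ 39.478 (4× faster decay)
  n=3: λ₃ = 36π²/2² ≈ 88.826 (9× faster decay)
As t → ∞, higher modes decay exponentially faster. The n=1 mode dominates: u ~ c₁ sin(πx/2) e^{-λ₁t}.
Decay rate: λ₁ = 4π²/2² ≈ 9.87.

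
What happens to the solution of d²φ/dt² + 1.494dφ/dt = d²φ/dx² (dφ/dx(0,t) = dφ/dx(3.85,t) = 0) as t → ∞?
φ → constant (steady state). Damping (γ=1.494) dissipates the nonconstant modes; with Neumann BCs the spatial average obeys M''+γM'=0 and tends to a finite limit.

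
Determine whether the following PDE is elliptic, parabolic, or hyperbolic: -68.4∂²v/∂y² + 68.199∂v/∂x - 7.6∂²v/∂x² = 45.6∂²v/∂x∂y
Rewriting in standard form: -7.6∂²v/∂x² - 45.6∂²v/∂x∂y - 68.4∂²v/∂y² + 68.199∂v/∂x = 0. Coefficients: A = -7.6, B = -45.6, C = -68.4. B² - 4AC = 0, which is zero, so the equation is parabolic.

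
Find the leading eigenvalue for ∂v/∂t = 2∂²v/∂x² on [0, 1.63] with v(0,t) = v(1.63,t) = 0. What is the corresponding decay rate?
Eigenvalues: λₙ = 2n²π²/1.63².
First three modes:
  n=1: λ₁ = 2π²/1.63² ≈ 7.429
  n=2: λ₂ = 8π²/1.63² ≈ 29.718 (4× faster decay)
  n=3: λ₃ = 18π²/1.63² ≈ 66.865 (9× faster decay)
As t → ∞, higher modes decay exponentially faster. The n=1 mode dominates: v ~ c₁ sin(πx/1.63) e^{-λ₁t}.
Decay rate: λ₁ = 2π²/1.63² ≈ 7.429.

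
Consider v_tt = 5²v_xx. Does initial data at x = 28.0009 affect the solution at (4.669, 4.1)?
No. The domain of dependence is [-15.831, 25.169], and 28.0009 is outside this interval.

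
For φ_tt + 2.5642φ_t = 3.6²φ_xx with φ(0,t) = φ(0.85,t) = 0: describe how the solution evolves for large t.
φ → 0. Damping (γ=2.5642) dissipates energy; oscillations decay exponentially.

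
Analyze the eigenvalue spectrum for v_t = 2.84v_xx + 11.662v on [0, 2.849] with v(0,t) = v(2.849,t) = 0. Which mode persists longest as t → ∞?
Eigenvalues: λₙ = 2.84n²π²/2.849² - 11.662.
First three modes:
  n=1: λ₁ = 2.84π²/2.849² - 11.662 ≈ -8.209
  n=2: λ₂ = 11.36π²/2.849² - 11.662 ≈ 2.151
  n=3: λ₃ = 25.56π²/2.849² - 11.662 ≈ 19.418
Since 2.84π²/2.849² ≈ 3.453 < 11.662, λ₁ < 0.
The n=1 mode grows fastest (−λₙ is largest for n=1) → dominates.
Asymptotic: v ~ c₁ sin(πx/2.849) e^{8.209t} (exponential growth at rate −λ₁ ≈ 8.209).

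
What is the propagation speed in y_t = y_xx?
Infinite. The heat equation is parabolic, not hyperbolic, so disturbances propagate instantly.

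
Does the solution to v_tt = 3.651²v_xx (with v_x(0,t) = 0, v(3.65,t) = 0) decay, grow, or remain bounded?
v oscillates (no decay). Energy is conserved; the solution oscillates indefinitely as standing waves.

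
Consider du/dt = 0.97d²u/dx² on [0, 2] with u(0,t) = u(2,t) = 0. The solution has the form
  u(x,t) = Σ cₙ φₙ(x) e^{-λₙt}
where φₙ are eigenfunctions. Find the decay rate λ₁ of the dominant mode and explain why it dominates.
Eigenvalues: λₙ = 0.97n²π²/2².
First three modes:
  n=1: λ₁ = 0.97π²/2² ≈ 2.393
  n=2: λ₂ = 3.88π²/2² ≈ 9.574 (4× faster decay)
  n=3: λ₃ = 8.73π²/2² ≈ 21.54 (9× faster decay)
As t → ∞, higher modes decay exponentially faster. The n=1 mode dominates: u ~ c₁ sin(πx/2) e^{-λ₁t}.
Decay rate: λ₁ = 0.97π²/2² ≈ 2.393.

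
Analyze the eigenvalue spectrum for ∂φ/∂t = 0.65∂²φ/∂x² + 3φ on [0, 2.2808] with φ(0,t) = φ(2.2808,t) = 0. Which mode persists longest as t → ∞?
Eigenvalues: λₙ = 0.65n²π²/2.2808² - 3.
First three modes:
  n=1: λ₁ = 0.65π²/2.2808² - 3 ≈ -1.767
  n=2: λ₂ = 2.6π²/2.2808² - 3 ≈ 1.933
  n=3: λ₃ = 5.85π²/2.2808² - 3 ≈ 8.099
Since 0.65π²/2.2808² ≈ 1.233 < 3, λ₁ < 0.
The n=1 mode grows fastest (−λₙ is largest for n=1) → dominates.
Asymptotic: φ ~ c₁ sin(πx/2.2808) e^{1.767t} (exponential growth at rate −λ₁ ≈ 1.767).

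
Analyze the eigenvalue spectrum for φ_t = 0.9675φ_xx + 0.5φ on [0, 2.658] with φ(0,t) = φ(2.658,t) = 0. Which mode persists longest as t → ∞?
Eigenvalues: λₙ = 0.9675n²π²/2.658² - 0.5.
First three modes:
  n=1: λ₁ = 0.9675π²/2.658² - 0.5 ≈ 0.852
  n=2: λ₂ = 3.87π²/2.658² - 0.5 ≈ 4.906
  n=3: λ₃ = 8.7075π²/2.658² - 0.5 ≈ 11.664
Since 0.9675π²/2.658² ≈ 1.352 > 0.5, all λₙ > 0.
The n=1 mode decays slowest → dominates as t → ∞.
Asymptotic: φ ~ c₁ sin(πx/2.658) e^{-λ₁t} with decay rate λ₁ ≈ 0.852.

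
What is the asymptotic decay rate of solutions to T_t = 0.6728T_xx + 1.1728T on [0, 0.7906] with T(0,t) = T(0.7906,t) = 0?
Eigenvalues: λₙ = 0.6728n²π²/0.7906² - 1.1728.
First three modes:
  n=1: λ₁ = 0.6728π²/0.7906² - 1.1728 ≈ 9.451
  n=2: λ₂ = 2.6912π²/0.7906² - 1.1728 ≈ 41.322
  n=3: λ₃ = 6.0552π²/0.7906² - 1.1728 ≈ 94.44
Since 0.6728π²/0.7906² ≈ 10.624 > 1.1728, all λₙ > 0.
The n=1 mode decays slowest → dominates as t → ∞.
Asymptotic: T ~ c₁ sin(πx/0.7906) e^{-λ₁t} with decay rate λ₁ ≈ 9.451.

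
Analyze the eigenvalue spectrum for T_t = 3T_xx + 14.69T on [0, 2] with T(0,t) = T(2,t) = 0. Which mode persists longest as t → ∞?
Eigenvalues: λₙ = 3n²π²/2² - 14.69.
First three modes:
  n=1: λ₁ = 3π²/2² - 14.69 ≈ -7.288
  n=2: λ₂ = 12π²/2² - 14.69 ≈ 14.919
  n=3: λ₃ = 27π²/2² - 14.69 ≈ 51.93
Since 3π²/2² ≈ 7.402 < 14.69, λ₁ < 0.
The n=1 mode grows fastest (−λₙ is largest for n=1) → dominates.
Asymptotic: T ~ c₁ sin(πx/2) e^{7.288t} (exponential growth at rate −λ₁ ≈ 7.288).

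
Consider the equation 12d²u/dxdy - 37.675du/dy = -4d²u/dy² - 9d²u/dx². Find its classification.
Rewriting in standard form: 9d²u/dx² + 12d²u/dxdy + 4d²u/dy² - 37.675du/dy = 0. Parabolic. (A = 9, B = 12, C = 4 gives B² - 4AC = 0.)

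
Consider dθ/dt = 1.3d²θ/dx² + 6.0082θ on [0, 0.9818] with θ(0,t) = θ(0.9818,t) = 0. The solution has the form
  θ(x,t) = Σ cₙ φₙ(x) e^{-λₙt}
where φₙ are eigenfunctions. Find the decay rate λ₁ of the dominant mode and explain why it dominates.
Eigenvalues: λₙ = 1.3n²π²/0.9818² - 6.0082.
First three modes:
  n=1: λ₁ = 1.3π²/0.9818² - 6.0082 ≈ 7.302
  n=2: λ₂ = 5.2π²/0.9818² - 6.0082 ≈ 47.234
  n=3: λ₃ = 11.7π²/0.9818² - 6.0082 ≈ 113.787
Since 1.3π²/0.9818² ≈ 13.311 > 6.0082, all λₙ > 0.
The n=1 mode decays slowest → dominates as t → ∞.
Asymptotic: θ ~ c₁ sin(πx/0.9818) e^{-λ₁t} with decay rate λ₁ ≈ 7.302.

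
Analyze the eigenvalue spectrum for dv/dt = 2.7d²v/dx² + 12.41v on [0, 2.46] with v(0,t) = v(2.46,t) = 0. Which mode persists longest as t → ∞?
Eigenvalues: λₙ = 2.7n²π²/2.46² - 12.41.
First three modes:
  n=1: λ₁ = 2.7π²/2.46² - 12.41 ≈ -8.007
  n=2: λ₂ = 10.8π²/2.46² - 12.41 ≈ 5.204
  n=3: λ₃ = 24.3π²/2.46² - 12.41 ≈ 27.221
Since 2.7π²/2.46² ≈ 4.403 < 12.41, λ₁ < 0.
The n=1 mode grows fastest (−λₙ is largest for n=1) → dominates.
Asymptotic: v ~ c₁ sin(πx/2.46) e^{8.007t} (exponential growth at rate −λ₁ ≈ 8.007).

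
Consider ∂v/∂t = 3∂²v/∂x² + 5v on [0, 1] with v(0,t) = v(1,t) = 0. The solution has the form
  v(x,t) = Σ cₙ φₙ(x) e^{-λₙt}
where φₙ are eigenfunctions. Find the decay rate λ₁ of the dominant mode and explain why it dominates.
Eigenvalues: λₙ = 3n²π²/1² - 5.
First three modes:
  n=1: λ₁ = 3π² - 5 ≈ 24.609
  n=2: λ₂ = 12π² - 5 ≈ 113.435
  n=3: λ₃ = 27π² - 5 ≈ 261.479
Since 3π² ≈ 29.609 > 5, all λₙ > 0.
The n=1 mode decays slowest → dominates as t → ∞.
Asymptotic: v ~ c₁ sin(πx/1) e^{-λ₁t} with decay rate λ₁ ≈ 24.609.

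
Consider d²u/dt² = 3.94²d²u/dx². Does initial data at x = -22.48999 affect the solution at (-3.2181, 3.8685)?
No. The domain of dependence is [-18.45999, 12.02379], and -22.48999 is outside this interval.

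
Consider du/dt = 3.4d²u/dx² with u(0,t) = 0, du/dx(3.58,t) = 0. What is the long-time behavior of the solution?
As t → ∞, u → 0. Heat escapes through the Dirichlet boundary.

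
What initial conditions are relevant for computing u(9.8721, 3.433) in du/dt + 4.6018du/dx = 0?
A single point: x = -5.9258794. The characteristic through (9.8721, 3.433) is x - 4.6018t = const, so x = 9.8721 - 4.6018·3.433 = -5.9258794.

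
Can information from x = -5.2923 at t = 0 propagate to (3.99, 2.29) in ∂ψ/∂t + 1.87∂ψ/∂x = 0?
No. Only data at x = -0.2923 affects (3.99, 2.29). Advection has one-way propagation along characteristics.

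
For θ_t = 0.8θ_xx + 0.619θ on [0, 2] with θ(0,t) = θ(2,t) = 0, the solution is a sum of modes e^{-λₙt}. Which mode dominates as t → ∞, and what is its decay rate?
Eigenvalues: λₙ = 0.8n²π²/2² - 0.619.
First three modes:
  n=1: λ₁ = 0.8π²/2² - 0.619 ≈ 1.355
  n=2: λ₂ = 3.2π²/2² - 0.619 ≈ 7.277
  n=3: λ₃ = 7.2π²/2² - 0.619 ≈ 17.146
Since 0.8π²/2² ≈ 1.974 > 0.619, all λₙ > 0.
The n=1 mode decays slowest → dominates as t → ∞.
Asymptotic: θ ~ c₁ sin(πx/2) e^{-λ₁t} with decay rate λ₁ ≈ 1.355.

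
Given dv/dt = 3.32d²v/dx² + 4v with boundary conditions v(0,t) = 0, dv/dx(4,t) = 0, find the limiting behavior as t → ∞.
v grows unboundedly. Reaction dominates diffusion (r=4 > κπ²/(4L²)≈0.51); solution grows exponentially.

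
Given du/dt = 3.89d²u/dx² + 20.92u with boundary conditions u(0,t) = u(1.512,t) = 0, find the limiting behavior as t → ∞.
u grows unboundedly. Reaction dominates diffusion (r=20.92 > κπ²/L²≈16.79); solution grows exponentially.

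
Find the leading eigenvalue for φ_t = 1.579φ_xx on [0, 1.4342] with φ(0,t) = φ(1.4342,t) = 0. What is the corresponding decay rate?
Eigenvalues: λₙ = 1.579n²π²/1.4342².
First three modes:
  n=1: λ₁ = 1.579π²/1.4342² ≈ 7.576
  n=2: λ₂ = 6.316π²/1.4342² ≈ 30.306 (4× faster decay)
  n=3: λ₃ = 14.211π²/1.4342² ≈ 68.188 (9× faster decay)
As t → ∞, higher modes decay exponentially faster. The n=1 mode dominates: φ ~ c₁ sin(πx/1.4342) e^{-λ₁t}.
Decay rate: λ₁ = 1.579π²/1.4342² ≈ 7.576.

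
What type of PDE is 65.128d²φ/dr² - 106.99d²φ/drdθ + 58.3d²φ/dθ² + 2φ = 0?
With A = 65.128, B = -106.99, C = 58.3, the discriminant is -3740.9895. This is an elliptic PDE.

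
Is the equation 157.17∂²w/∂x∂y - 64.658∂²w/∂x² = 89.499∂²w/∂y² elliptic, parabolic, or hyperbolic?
Rewriting in standard form: -64.658∂²w/∂x² + 157.17∂²w/∂x∂y - 89.499∂²w/∂y² = 0. Computing B² - 4AC with A = -64.658, B = 157.17, C = -89.499: discriminant = 1555.103532 (positive). Answer: hyperbolic.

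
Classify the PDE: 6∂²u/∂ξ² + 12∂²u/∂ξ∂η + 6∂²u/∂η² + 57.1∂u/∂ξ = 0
A = 6, B = 12, C = 6. Discriminant B² - 4AC = 0. Since 0 = 0, parabolic.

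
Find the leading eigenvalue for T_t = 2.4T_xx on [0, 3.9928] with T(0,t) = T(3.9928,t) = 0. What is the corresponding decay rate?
Eigenvalues: λₙ = 2.4n²π²/3.9928².
First three modes:
  n=1: λ₁ = 2.4π²/3.9928² ≈ 1.486
  n=2: λ₂ = 9.6π²/3.9928² ≈ 5.943 (4× faster decay)
  n=3: λ₃ = 21.6π²/3.9928² ≈ 13.372 (9× faster decay)
As t → ∞, higher modes decay exponentially faster. The n=1 mode dominates: T ~ c₁ sin(πx/3.9928) e^{-λ₁t}.
Decay rate: λ₁ = 2.4π²/3.9928² ≈ 1.486.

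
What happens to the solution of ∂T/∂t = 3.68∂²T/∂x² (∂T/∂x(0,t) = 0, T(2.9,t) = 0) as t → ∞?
T → 0. Heat escapes through the Dirichlet boundary.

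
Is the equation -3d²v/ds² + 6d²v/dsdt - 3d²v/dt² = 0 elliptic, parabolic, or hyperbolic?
Computing B² - 4AC with A = -3, B = 6, C = -3: discriminant = 0 (zero). Answer: parabolic.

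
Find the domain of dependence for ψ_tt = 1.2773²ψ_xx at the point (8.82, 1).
Domain of dependence: [7.5427, 10.0973]. Signals travel at speed 1.2773, so data within |x - 8.82| ≤ 1.2773·1 = 1.2773 can reach the point.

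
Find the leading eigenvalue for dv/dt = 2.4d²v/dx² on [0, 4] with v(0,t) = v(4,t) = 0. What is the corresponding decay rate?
Eigenvalues: λₙ = 2.4n²π²/4².
First three modes:
  n=1: λ₁ = 2.4π²/4² ≈ 1.48
  n=2: λ₂ = 9.6π²/4² ≈ 5.922 (4× faster decay)
  n=3: λ₃ = 21.6π²/4² ≈ 13.324 (9× faster decay)
As t → ∞, higher modes decay exponentially faster. The n=1 mode dominates: v ~ c₁ sin(πx/4) e^{-λ₁t}.
Decay rate: λ₁ = 2.4π²/4² ≈ 1.48.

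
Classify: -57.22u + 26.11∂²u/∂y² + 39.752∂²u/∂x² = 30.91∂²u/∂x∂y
Rewriting in standard form: 39.752∂²u/∂x² - 30.91∂²u/∂x∂y + 26.11∂²u/∂y² - 57.22u = 0. Elliptic (discriminant = -3196.27078).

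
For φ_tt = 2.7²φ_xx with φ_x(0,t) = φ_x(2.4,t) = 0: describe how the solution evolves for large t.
φ oscillates about a mean that drifts linearly in t (generically unbounded; no decay). There is no damping, so the nonconstant modes persist as standing waves (energy conserved, no decay). But with Neumann conditions at both ends the constant mode has eigenvalue 0: the spatial mean M(t) of φ satisfies M'' = 0, so M(t) = M(0) + M'(0)·t. Unless the initial velocity has zero mean (∫φ_t(x,0)dx = 0), the solution grows linearly in t (unbounded, though not exponentially); if it does have zero mean, the solution stays bounded and simply oscillates.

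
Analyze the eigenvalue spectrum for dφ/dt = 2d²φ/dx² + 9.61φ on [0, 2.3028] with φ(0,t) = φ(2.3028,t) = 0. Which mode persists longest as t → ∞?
Eigenvalues: λₙ = 2n²π²/2.3028² - 9.61.
First three modes:
  n=1: λ₁ = 2π²/2.3028² - 9.61 ≈ -5.888
  n=2: λ₂ = 8π²/2.3028² - 9.61 ≈ 5.279
  n=3: λ₃ = 18π²/2.3028² - 9.61 ≈ 23.891
Since 2π²/2.3028² ≈ 3.722 < 9.61, λ₁ < 0.
The n=1 mode grows fastest (−λₙ is largest for n=1) → dominates.
Asymptotic: φ ~ c₁ sin(πx/2.3028) e^{5.888t} (exponential growth at rate −λ₁ ≈ 5.888).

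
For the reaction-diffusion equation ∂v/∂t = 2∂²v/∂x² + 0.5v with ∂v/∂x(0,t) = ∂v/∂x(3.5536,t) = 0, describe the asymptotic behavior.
v grows unboundedly. With Neumann BCs the constant mode has diffusion eigenvalue 0, so any r > 0 makes it grow like e^(0.5t); solution grows exponentially.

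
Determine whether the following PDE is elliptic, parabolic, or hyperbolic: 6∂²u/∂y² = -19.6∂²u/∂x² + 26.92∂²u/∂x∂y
Rewriting in standard form: 19.6∂²u/∂x² - 26.92∂²u/∂x∂y + 6∂²u/∂y² = 0. Coefficients: A = 19.6, B = -26.92, C = 6. B² - 4AC = 254.2864, which is positive, so the equation is hyperbolic.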